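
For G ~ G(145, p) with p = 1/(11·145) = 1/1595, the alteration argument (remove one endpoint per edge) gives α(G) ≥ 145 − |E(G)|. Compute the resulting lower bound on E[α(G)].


E[|E(G)|] = C(145, 2)·p = 10440 · (1/1595) = 72/11.
E[α(G)] ≥ n − E[|E(G)|] = 145 − 72/11 = 1523/11.
Numerically: ≈ 138.455.
(This is only a lower bound; the true E[α(G)] may be larger.)

E[α(G)] ≥ 1523/11 ≈ 138.455.


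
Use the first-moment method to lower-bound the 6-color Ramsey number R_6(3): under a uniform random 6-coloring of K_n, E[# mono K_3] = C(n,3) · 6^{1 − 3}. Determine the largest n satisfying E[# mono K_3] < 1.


We need C(n, 3) · 6^{1 − 3} < 1, i.e. C(n, 3) < 6^{3 − 1} = 36.
Check values of n near the boundary:
  n = 6: C(6, 3) = 20; 20 < 36? YES
  n = 7: C(7, 3) = 35; 35 < 36? YES
  n = 8: C(8, 3) = 56; 56 < 36? NO
  n = 9: C(9, 3) = 84; 84 < 36? NO
The largest n with C(n, 3) < 36 is n = 7 (where E[X] = 35/36 ≈ 0.972). Hence R_6(3) > 7, i.e. R_6(3) ≥ 8.

Largest n = 7; hence R_6(3) > 7.


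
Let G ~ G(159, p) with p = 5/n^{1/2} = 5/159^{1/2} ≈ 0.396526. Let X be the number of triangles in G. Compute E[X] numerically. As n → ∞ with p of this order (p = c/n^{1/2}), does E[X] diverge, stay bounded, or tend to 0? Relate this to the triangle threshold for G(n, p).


Number of potential triangles: C(159, 3) = 657359.
Each occurs with probability p³ ≈ (0.396526)³ ≈ 6.23468228e-02.
By linearity: E[X] = C(159, 3)·p³ ≈ 657359 · 6.23468228e-02 ≈ 40984.245074.
Since α = 1/2 < 1, p = c/n^{1/2} ≫ 1/n is above the triangle threshold p ~ 1/n. Asymptotically E[X] ~ (c³/6)·n^{3(1−α)} = (5³/6)·n^{1.5} → ∞; triangles are abundant w.h.p.

E[X] ≈ 40984.245074; in regime p = Θ(1/n^{1/2}) E[X] diverges (above the triangle threshold p ~ 1/n).


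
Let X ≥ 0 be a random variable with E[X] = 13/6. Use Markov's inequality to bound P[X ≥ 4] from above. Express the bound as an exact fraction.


μ = E[X] = 13/6, a = 4.
Markov: P[X ≥ 4] ≤ μ/a = (13/6)/4 = 13/24.
Numerically: ≈ 0.5417.
(Since a = 4 > μ = 2.1667, the bound 13/24 is < 1 and informative.)

P[X ≥ 4] ≤ 13/24 ≈ 0.5417.


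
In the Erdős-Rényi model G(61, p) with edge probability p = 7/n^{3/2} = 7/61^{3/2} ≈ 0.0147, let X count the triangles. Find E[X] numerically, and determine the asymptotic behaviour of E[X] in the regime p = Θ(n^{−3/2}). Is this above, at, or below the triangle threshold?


Number of potential triangles: C(61, 3) = 35990.
Each occurs with probability p³ ≈ (0.0147)³ ≈ 3.17183e-06.
By linearity: E[X] = C(61, 3)·p³ ≈ 35990 · 3.17183e-06 ≈ 0.114.
Since α = 3/2 > 1, p = c/n^{3/2} = o(1/n) is below the triangle threshold p ~ 1/n. Asymptotically E[X] ~ (c³/6)·n^{3(1−α)} = (7³/6)·n^{-1.5} → 0, so by Markov's inequality G has no triangles w.h.p.

E[X] ≈ 0.114; in regime p = Θ(1/n^{3/2}) E[X] tends to 0 (below the triangle threshold p ~ 1/n).


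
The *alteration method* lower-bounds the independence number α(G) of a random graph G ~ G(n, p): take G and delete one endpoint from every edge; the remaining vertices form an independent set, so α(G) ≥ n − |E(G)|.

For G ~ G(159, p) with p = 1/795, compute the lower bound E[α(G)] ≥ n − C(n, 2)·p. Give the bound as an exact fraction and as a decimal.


E[|E(G)|] = C(159, 2)·p = 12561 · (1/795) = 79/5.
E[α(G)] ≥ n − E[|E(G)|] = 159 − 79/5 = 716/5.
Numerically: ≈ 143.20000.
(This is only a lower bound; the true E[α(G)] may be larger.)

E[α(G)] ≥ 716/5 ≈ 143.20000.


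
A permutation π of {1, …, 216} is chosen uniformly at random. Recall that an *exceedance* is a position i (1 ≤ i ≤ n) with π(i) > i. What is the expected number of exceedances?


Write X = Σ_{i=1}^{216} X_i, where X_i = 1_{π(i) > i}.
For each fixed i, π(i) is uniform over {1, …, 216} (marginal of a uniform permutation), so P[π(i) > i] = (n − i)/n. Summing: Σ_{i=1}^{216} (n − i)/n = (0 + 1 + … + 215)/216 = 216(216 − 1)/(2·216) = (216 − 1)/2.
Hence E[X] = Σ_{i=1}^{216} (216 − i)/216 = 215/2 ≈ 107.5000.

E[X] = 215/2 = 107.5000.


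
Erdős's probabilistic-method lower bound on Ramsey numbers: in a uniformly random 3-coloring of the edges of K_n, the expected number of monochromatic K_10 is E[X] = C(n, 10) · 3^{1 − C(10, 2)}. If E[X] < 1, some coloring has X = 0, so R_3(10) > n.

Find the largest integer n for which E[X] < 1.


We need C(n, 10) · 3^{1 − 45} < 1, i.e. C(n, 10) < 3^{45 − 1} = 984770902183611232881.
Check values of n near the boundary:
  n = 572: C(572, 10) = 954640815642161682606; 954640815642161682606 < 984770902183611232881? YES
  n = 573: C(573, 10) = 971597135635805762226; 971597135635805762226 < 984770902183611232881? YES
  n = 574: C(574, 10) = 988824035203816502691; 988824035203816502691 < 984770902183611232881? NO
The largest n with C(n, 10) < 984770902183611232881 is n = 573 (where E[X] = 35985079097622435638/36472996377170786403 ≈ 0.986623). Hence R_3(10) > 573, i.e. R_3(10) ≥ 574.

Largest n = 573; hence R_3(10) > 573.


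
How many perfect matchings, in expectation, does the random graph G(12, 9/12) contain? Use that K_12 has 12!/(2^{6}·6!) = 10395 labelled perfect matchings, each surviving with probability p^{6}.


K_12 has 12!/(2^{6}·6!) = 10395 labelled perfect matchings.
For each such perfect matching H, let X_H = 1 if all 6 edges of H are present in G. Then P[X_H = 1] = p^{6} = (3/4)^{6} = 729/4096.
By linearity: E[X] = Σ_H E[X_H] = 10395 · p^{6} = 10395 · 729/4096 = 7577955/4096.
Numerically: E[X] ≈ 1.85e+03.

E[X] = 10395 · (3/4)^{6} = 7577955/4096 ≈ 1.85e+03.


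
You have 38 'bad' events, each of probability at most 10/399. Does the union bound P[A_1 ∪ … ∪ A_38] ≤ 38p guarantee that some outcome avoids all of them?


Union bound: P[∪_{i=1}^{38} A_i] ≤ Σ_i P[A_i] ≤ 38·p = 38·(10/399) = 20/21.
Numerically: 20/21 ≈ 0.95238.
Is 20/21 < 1? YES.
Since P[∪ A_i] ≤ 20/21 < 1, the complement has P[∩ A_i^c] ≥ 1 − 20/21 = 1/21 > 0, so some outcome avoids every A_i.

38·p = 20/21 ≈ 0.95238; existence CERTIFIED by the union bound.


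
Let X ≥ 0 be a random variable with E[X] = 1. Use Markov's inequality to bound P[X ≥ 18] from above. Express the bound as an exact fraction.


μ = E[X] = 1, a = 18.
Markov: P[X ≥ 18] ≤ μ/a = (1)/18 = 1/18.
Numerically: ≈ 0.055556.
(Since a = 18 > μ = 1.000000, the bound 1/18 is < 1 and informative.)

P[X ≥ 18] ≤ 1/18 ≈ 0.055556.


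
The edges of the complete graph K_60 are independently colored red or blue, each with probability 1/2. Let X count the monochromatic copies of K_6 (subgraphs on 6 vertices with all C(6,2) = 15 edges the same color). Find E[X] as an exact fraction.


Let X = Σ_S X_S over the C(60, 6) = 50063860 subsets S of size 6, where X_S = 1 if the K_6 on S is monochromatic.
For a fixed S, the K_6 on S has C(6, 2) = 15 edges. P[all 15 edges red] = (1/2)^15, and likewise for blue, so P[monochromatic] = 2·(1/2)^15 = 2^{1 − 15} = 1/16384.
By linearity of expectation: E[X] = C(60, 6) · 2^{1 − 15} = 50063860 · 1/16384 = 12515965/4096.
Numerically: E[X] ≈ 3055.656.

E[X] = C(60,6)·2^(1−C(6,2)) = 12515965/4096 ≈ 3055.656.


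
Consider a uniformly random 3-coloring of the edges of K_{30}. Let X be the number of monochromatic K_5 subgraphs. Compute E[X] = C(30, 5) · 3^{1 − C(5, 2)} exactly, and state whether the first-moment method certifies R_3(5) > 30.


E[X] = C(30, 5) · 3^{1 − 10} = 142506 · 3^{−9} = 142506/19683.
As a reduced fraction: E[X] = 5278/729 ≈ 7.2400549.
Is E[X] < 1? NO.
Since E[X] ≥ 1, the first-moment bound is inconclusive at n = 30; it does NOT by itself certify R_3(5) > 30.

E[X] = 5278/729 ≈ 7.2400549; E[X] ≥ 1; first-moment method inconclusive here.


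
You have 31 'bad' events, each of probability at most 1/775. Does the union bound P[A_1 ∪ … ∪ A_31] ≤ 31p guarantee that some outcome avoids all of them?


Union bound: P[∪_{i=1}^{31} A_i] ≤ Σ_i P[A_i] ≤ 31·p = 31·(1/775) = 1/25.
Numerically: 1/25 ≈ 0.0400.
Is 1/25 < 1? YES.
Since P[∪ A_i] ≤ 1/25 < 1, the complement has P[∩ A_i^c] ≥ 1 − 1/25 = 24/25 > 0, so some outcome avoids every A_i.

31·p = 1/25 ≈ 0.0400; existence CERTIFIED by the union bound.


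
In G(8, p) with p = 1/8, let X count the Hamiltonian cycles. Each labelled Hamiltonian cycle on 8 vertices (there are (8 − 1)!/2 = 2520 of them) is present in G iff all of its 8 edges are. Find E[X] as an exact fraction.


K_8 has (8 − 1)!/2 = 2520 labelled Hamiltonian cycles.
For each such Hamiltonian cycle H, let X_H = 1 if all 8 edges of H are present in G. Then P[X_H = 1] = p^{8} = (1/8)^{8} = 1/16777216.
Summing the indicators: E[X] = Σ_H E[X_H] = 2520 · p^{8} = 2520 · 1/16777216 = 315/2097152.
Numerically: E[X] ≈ 0.000150204.

E[X] = 2520 · (1/8)^{8} = 315/2097152 ≈ 0.000150204.


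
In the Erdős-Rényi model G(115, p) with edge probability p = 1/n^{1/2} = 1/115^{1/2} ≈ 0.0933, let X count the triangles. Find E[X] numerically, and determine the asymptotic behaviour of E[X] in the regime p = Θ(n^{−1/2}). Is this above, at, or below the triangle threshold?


Number of potential triangles: C(115, 3) = 246905.
Each occurs with probability p³ ≈ (0.0933)³ ≈ 8.10874e-04.
By linearity: E[X] = C(115, 3)·p³ ≈ 246905 · 8.10874e-04 ≈ 200.209.
Since α = 1/2 < 1, p = c/n^{1/2} ≫ 1/n is above the triangle threshold p ~ 1/n. Asymptotically E[X] ~ (c³/6)·n^{3(1−α)} = (1³/6)·n^{1.5} → ∞; triangles are abundant w.h.p.

E[X] ≈ 200.209; in regime p = Θ(1/n^{1/2}) E[X] diverges (above the triangle threshold p ~ 1/n).


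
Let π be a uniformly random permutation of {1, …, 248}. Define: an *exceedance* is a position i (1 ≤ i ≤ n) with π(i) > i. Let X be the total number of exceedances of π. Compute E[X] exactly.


Write X = Σ_{i=1}^{248} X_i, where X_i = 1_{π(i) > i}.
For each fixed i, π(i) is uniform over {1, …, 248} (marginal of a uniform permutation), so P[π(i) > i] = (n − i)/n. Summing: Σ_{i=1}^{248} (n − i)/n = (0 + 1 + … + 247)/248 = 248(248 − 1)/(2·248) = (248 − 1)/2.
Hence E[X] = Σ_{i=1}^{248} (248 − i)/248 = 247/2 ≈ 123.50000.

E[X] = 247/2 = 123.50000.


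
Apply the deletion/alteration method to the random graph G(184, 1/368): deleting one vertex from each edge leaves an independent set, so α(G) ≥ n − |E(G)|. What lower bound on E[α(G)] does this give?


E[|E(G)|] = C(184, 2)·p = 16836 · (1/368) = 183/4.
E[α(G)] ≥ n − E[|E(G)|] = 184 − 183/4 = 553/4.
Numerically: ≈ 138.2500.
(This is only a lower bound; the true E[α(G)] may be larger.)

E[α(G)] ≥ 553/4 ≈ 138.2500.


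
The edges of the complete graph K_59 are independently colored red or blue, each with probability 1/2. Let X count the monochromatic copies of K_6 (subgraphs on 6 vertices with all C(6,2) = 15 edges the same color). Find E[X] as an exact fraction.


Let X = Σ_S X_S over the C(59, 6) = 45057474 subsets S of size 6, where X_S = 1 if the K_6 on S is monochromatic.
For a fixed S, the K_6 on S has C(6, 2) = 15 edges. P[all 15 edges red] = (1/2)^15, and likewise for blue, so P[monochromatic] = 2·(1/2)^15 = 2^{1 − 15} = 1/16384.
Summing: E[X] = C(59, 6) · 2^{1 − 15} = 45057474 · 1/16384 = 22528737/8192.
Numerically: E[X] ≈ 2750.0900.

E[X] = C(59,6)·2^(1−C(6,2)) = 22528737/8192 ≈ 2750.0900.


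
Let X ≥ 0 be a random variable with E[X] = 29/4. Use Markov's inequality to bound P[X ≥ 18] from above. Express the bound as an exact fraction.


μ = E[X] = 29/4, a = 18.
Markov: P[X ≥ 18] ≤ μ/a = (29/4)/18 = 29/72.
Numerically: ≈ 0.4028.
(Since a = 18 > μ = 7.2500, the bound 29/72 is < 1 and informative.)

P[X ≥ 18] ≤ 29/72 ≈ 0.4028.


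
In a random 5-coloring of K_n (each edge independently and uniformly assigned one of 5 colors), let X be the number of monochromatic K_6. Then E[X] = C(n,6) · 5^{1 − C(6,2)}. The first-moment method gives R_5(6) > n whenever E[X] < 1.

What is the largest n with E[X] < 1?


We need C(n, 6) · 5^{1 − 15} < 1, i.e. C(n, 6) < 5^{15 − 1} = 6103515625.
Check values of n near the boundary:
  n = 129: C(129, 6) = 5688177600; 5688177600 < 6103515625? YES
  n = 130: C(130, 6) = 5963412000; 5963412000 < 6103515625? YES
  n = 131: C(131, 6) = 6249655776; 6249655776 < 6103515625? NO
The largest n with C(n, 6) < 6103515625 is n = 130 (where E[X] = 47707296/48828125 ≈ 0.977). Hence R_5(6) > 130, i.e. R_5(6) ≥ 131.

Largest n = 130; hence R_5(6) > 130.


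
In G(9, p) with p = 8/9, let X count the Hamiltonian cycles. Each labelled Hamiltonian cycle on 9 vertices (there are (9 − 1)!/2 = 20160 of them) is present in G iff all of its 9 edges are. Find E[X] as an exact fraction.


K_9 has (9 − 1)!/2 = 20160 labelled Hamiltonian cycles.
For each such Hamiltonian cycle H, let X_H = 1 if all 9 edges of H are present in G. Then P[X_H = 1] = p^{9} = (8/9)^{9} = 134217728/387420489.
Summing the indicators: E[X] = Σ_H E[X_H] = 20160 · p^{9} = 20160 · 134217728/387420489 = 300647710720/43046721.
Numerically: E[X] ≈ 6984.22.

E[X] = 20160 · (8/9)^{9} = 300647710720/43046721 ≈ 6984.22.


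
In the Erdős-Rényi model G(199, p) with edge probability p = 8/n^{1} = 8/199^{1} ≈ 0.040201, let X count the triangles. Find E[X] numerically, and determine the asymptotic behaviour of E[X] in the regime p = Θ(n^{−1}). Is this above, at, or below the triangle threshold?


Number of potential triangles: C(199, 3) = 1293699.
Each occurs with probability p³ ≈ (0.040201)³ ≈ 6.49696806e-05.
By linearity: E[X] = C(199, 3)·p³ ≈ 1293699 · 6.49696806e-05 ≈ 84.051211.
Here α = 1, so p = 8/n is exactly at the triangle threshold p ~ 1/n. Asymptotically E[X] → c³/6 = 8³/6 = 256/3 ≈ 85.333333, a bounded constant. In this regime the triangle count is asymptotically Poisson(c³/6).

E[X] ≈ 84.051211; in regime p = Θ(1/n^{1}) E[X] stays bounded (at the triangle threshold p ~ 1/n).


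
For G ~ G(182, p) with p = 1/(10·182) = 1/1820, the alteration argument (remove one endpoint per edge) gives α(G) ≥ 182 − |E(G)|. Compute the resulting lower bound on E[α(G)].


E[|E(G)|] = C(182, 2)·p = 16471 · (1/1820) = 181/20.
E[α(G)] ≥ n − E[|E(G)|] = 182 − 181/20 = 3459/20.
Numerically: ≈ 172.950000.
(This is only a lower bound; the true E[α(G)] may be larger.)

E[α(G)] ≥ 3459/20 ≈ 172.950000.


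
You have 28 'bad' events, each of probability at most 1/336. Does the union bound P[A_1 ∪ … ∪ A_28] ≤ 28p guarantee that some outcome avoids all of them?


Union bound: P[∪_{i=1}^{28} A_i] ≤ Σ_i P[A_i] ≤ 28·p = 28·(1/336) = 1/12.
Numerically: 1/12 ≈ 0.083333.
Is 1/12 < 1? YES.
Since P[∪ A_i] ≤ 1/12 < 1, the complement has P[∩ A_i^c] ≥ 1 − 1/12 = 11/12 > 0, so some outcome avoids every A_i.

28·p = 1/12 ≈ 0.083333; existence CERTIFIED by the union bound.


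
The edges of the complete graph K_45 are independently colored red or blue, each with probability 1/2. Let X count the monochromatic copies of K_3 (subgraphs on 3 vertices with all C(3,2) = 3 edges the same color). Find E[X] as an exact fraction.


Let X = Σ_S X_S over the C(45, 3) = 14190 subsets S of size 3, where X_S = 1 if the K_3 on S is monochromatic.
For a fixed S, the K_3 on S has C(3, 2) = 3 edges. P[all 3 edges red] = (1/2)^3, and likewise for blue, so P[monochromatic] = 2·(1/2)^3 = 2^{1 − 3} = 1/4.
By linearity: E[X] = C(45, 3) · 2^{1 − 3} = 14190 · 1/4 = 7095/2.
Numerically: E[X] ≈ 3547.500.

E[X] = C(45,3)·2^(1−C(3,2)) = 7095/2 ≈ 3547.500.


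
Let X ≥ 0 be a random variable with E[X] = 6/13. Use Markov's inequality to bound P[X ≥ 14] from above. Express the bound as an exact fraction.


μ = E[X] = 6/13, a = 14.
Markov: P[X ≥ 14] ≤ μ/a = (6/13)/14 = 3/91.
Numerically: ≈ 0.03297.
(Since a = 14 > μ = 0.46154, the bound 3/91 is < 1 and informative.)

P[X ≥ 14] ≤ 3/91 ≈ 0.03297.


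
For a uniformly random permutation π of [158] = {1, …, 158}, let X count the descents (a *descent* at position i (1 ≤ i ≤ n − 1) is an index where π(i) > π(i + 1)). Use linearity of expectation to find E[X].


Write X = Σ X_I over i = 1, …, 157, with X_I the indicator of one descent.
There are 157 indicators.
For each fixed i, the pair (π(i), π(i+1)) is a uniformly random ordered pair of distinct values from {1, …, 158}; by symmetry P[π(i) > π(i+1)] = 1/2.
By linearity: E[X] = 157 · (1/2) = (158 − 1) · (1/2) = 157/2 ≈ 78.5000.

E[X] = 157/2 = 78.5000.


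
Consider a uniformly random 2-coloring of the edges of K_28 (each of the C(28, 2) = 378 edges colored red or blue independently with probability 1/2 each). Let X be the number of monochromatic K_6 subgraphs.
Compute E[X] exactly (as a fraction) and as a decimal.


Let X = Σ_S X_S over the C(28, 6) = 376740 subsets S of size 6, where X_S = 1 if the K_6 on S is monochromatic.
For a fixed S, the K_6 on S has C(6, 2) = 15 edges. P[all 15 edges red] = (1/2)^15, and likewise for blue, so P[monochromatic] = 2·(1/2)^15 = 2^{1 − 15} = 1/16384.
By linearity: E[X] = C(28, 6) · 2^{1 − 15} = 376740 · 1/16384 = 94185/4096.
Numerically: E[X] ≈ 22.994.

E[X] = C(28,6)·2^(1−C(6,2)) = 94185/4096 ≈ 22.994.


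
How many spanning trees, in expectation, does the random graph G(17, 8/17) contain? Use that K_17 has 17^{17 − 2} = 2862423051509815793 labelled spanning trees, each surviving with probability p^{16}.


K_17 has 17^{17 − 2} = 2862423051509815793 labelled spanning trees.
For each such spanning tree H, let X_H = 1 if all 16 edges of H are present in G. Then P[X_H = 1] = p^{16} = (8/17)^{16} = 281474976710656/48661191875666868481.
By linearity: E[X] = Σ_H E[X_H] = 2862423051509815793 · p^{16} = 2862423051509815793 · 281474976710656/48661191875666868481 = 281474976710656/17.
Numerically: E[X] ≈ 1.66e+13.

E[X] = 2862423051509815793 · (8/17)^{16} = 281474976710656/17 ≈ 1.66e+13.


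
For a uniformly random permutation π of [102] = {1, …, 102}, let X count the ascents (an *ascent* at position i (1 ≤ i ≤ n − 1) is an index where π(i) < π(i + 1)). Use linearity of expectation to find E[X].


Write X = Σ X_I over i = 1, …, 101, with X_I the indicator of one ascent.
There are 101 indicators.
For each fixed i, the pair (π(i), π(i+1)) is a uniformly random ordered pair of distinct values from {1, …, 102}; by symmetry P[π(i) < π(i+1)] = 1/2.
By linearity: E[X] = 101 · (1/2) = (102 − 1) · (1/2) = 101/2 ≈ 50.5000.

E[X] = 101/2 = 50.5000.


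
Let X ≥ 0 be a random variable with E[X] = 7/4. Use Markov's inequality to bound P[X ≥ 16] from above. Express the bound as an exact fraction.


μ = E[X] = 7/4, a = 16.
Markov: P[X ≥ 16] ≤ μ/a = (7/4)/16 = 7/64.
Numerically: ≈ 0.10938.
(Since a = 16 > μ = 1.75000, the bound 7/64 is < 1 and informative.)

P[X ≥ 16] ≤ 7/64 ≈ 0.10938.


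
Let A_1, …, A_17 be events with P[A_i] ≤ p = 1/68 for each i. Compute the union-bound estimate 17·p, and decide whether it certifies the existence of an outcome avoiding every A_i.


Union bound: P[∪_{i=1}^{17} A_i] ≤ Σ_i P[A_i] ≤ 17·p = 17·(1/68) = 1/4.
Numerically: 1/4 ≈ 0.25000.
Is 1/4 < 1? YES.
Since P[∪ A_i] ≤ 1/4 < 1, the complement has P[∩ A_i^c] ≥ 1 − 1/4 = 3/4 > 0, so some outcome avoids every A_i.

17·p = 1/4 ≈ 0.25000; existence CERTIFIED by the union bound.


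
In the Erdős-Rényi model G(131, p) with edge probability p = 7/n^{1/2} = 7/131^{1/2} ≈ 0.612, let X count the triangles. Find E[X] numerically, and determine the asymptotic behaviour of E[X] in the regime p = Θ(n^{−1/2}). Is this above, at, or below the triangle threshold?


Number of potential triangles: C(131, 3) = 366145.
Each occurs with probability p³ ≈ (0.612)³ ≈ 2.28764e-01.
By linearity: E[X] = C(131, 3)·p³ ≈ 366145 · 2.28764e-01 ≈ 83760.697.
Since α = 1/2 < 1, p = c/n^{1/2} ≫ 1/n is above the triangle threshold p ~ 1/n. Asymptotically E[X] ~ (c³/6)·n^{3(1−α)} = (7³/6)·n^{1.5} → ∞; triangles are abundant w.h.p.

E[X] ≈ 83760.697; in regime p = Θ(1/n^{1/2}) E[X] diverges (above the triangle threshold p ~ 1/n).


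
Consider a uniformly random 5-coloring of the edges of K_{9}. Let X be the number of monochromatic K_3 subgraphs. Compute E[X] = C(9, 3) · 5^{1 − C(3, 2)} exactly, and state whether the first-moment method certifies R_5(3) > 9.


E[X] = C(9, 3) · 5^{1 − 3} = 84 · 5^{−2} = 84/25.
As a reduced fraction: E[X] = 84/25 ≈ 3.360.
Is E[X] < 1? NO.
Since E[X] ≥ 1, the first-moment bound is inconclusive at n = 9; it does NOT by itself certify R_5(3) > 9.

E[X] = 84/25 ≈ 3.360; E[X] ≥ 1; first-moment method inconclusive here.


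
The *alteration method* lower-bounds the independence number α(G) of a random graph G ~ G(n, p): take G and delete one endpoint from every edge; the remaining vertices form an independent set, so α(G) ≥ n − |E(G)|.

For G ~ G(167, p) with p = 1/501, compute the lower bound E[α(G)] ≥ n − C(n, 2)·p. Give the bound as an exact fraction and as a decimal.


E[|E(G)|] = C(167, 2)·p = 13861 · (1/501) = 83/3.
E[α(G)] ≥ n − E[|E(G)|] = 167 − 83/3 = 418/3.
Numerically: ≈ 139.333.
(This is only a lower bound; the true E[α(G)] may be larger.)

E[α(G)] ≥ 418/3 ≈ 139.333.


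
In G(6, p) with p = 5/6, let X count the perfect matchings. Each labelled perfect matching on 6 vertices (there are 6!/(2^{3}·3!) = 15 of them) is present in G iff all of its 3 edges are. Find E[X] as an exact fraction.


K_6 has 6!/(2^{3}·3!) = 15 labelled perfect matchings.
For each such perfect matching H, let X_H = 1 if all 3 edges of H are present in G. Then P[X_H = 1] = p^{3} = (5/6)^{3} = 125/216.
By linearity: E[X] = Σ_H E[X_H] = 15 · p^{3} = 15 · 125/216 = 625/72.
Numerically: E[X] ≈ 8.68.

E[X] = 15 · (5/6)^{3} = 625/72 ≈ 8.68.


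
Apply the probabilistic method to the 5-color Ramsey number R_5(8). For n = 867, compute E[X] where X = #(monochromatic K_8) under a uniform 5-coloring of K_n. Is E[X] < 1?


E[X] = C(867, 8) · 5^{1 − 28} = 7665949963452117060 · 5^{−27} = 7665949963452117060/7450580596923828125.
As a reduced fraction: E[X] = 1533189992690423412/1490116119384765625 ≈ 1.028906.
Is E[X] < 1? NO.
Since E[X] ≥ 1, the first-moment bound is inconclusive at n = 867; it does NOT by itself certify R_5(8) > 867.

E[X] = 1533189992690423412/1490116119384765625 ≈ 1.028906; E[X] ≥ 1; first-moment method inconclusive here.


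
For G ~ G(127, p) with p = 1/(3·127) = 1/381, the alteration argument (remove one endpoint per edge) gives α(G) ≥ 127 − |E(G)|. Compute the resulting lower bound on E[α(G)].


E[|E(G)|] = C(127, 2)·p = 8001 · (1/381) = 21.
E[α(G)] ≥ n − E[|E(G)|] = 127 − 21 = 106.
Numerically: ≈ 106.000.
(This is only a lower bound; the true E[α(G)] may be larger.)

E[α(G)] ≥ 106 ≈ 106.000.


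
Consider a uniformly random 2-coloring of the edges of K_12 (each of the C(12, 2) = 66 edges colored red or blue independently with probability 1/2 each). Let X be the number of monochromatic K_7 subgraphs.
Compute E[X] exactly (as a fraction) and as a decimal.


Let X = Σ_S X_S over the C(12, 7) = 792 subsets S of size 7, where X_S = 1 if the K_7 on S is monochromatic.
For a fixed S, the K_7 on S has C(7, 2) = 21 edges. P[all 21 edges red] = (1/2)^21, and likewise for blue, so P[monochromatic] = 2·(1/2)^21 = 2^{1 − 21} = 1/1048576.
By linearity: E[X] = C(12, 7) · 2^{1 − 21} = 792 · 1/1048576 = 99/131072.
Numerically: E[X] ≈ 0.00076.

E[X] = C(12,7)·2^(1−C(7,2)) = 99/131072 ≈ 0.00076.


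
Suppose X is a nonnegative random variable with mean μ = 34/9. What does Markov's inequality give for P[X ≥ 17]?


μ = E[X] = 34/9, a = 17.
Markov: P[X ≥ 17] ≤ μ/a = (34/9)/17 = 2/9.
Numerically: ≈ 0.222222.
(Since a = 17 > μ = 3.777778, the bound 2/9 is < 1 and informative.)

P[X ≥ 17] ≤ 2/9 ≈ 0.222222.


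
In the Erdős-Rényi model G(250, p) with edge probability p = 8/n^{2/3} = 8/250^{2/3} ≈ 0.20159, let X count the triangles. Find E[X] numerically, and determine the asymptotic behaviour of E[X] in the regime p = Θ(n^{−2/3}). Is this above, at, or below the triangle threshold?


Number of potential triangles: C(250, 3) = 2573000.
Each occurs with probability p³ ≈ (0.20159)³ ≈ 8.1920000e-03.
By linearity: E[X] = C(250, 3)·p³ ≈ 2573000 · 8.1920000e-03 ≈ 21078.01600.
Since α = 2/3 < 1, p = c/n^{2/3} ≫ 1/n is above the triangle threshold p ~ 1/n. Asymptotically E[X] ~ (c³/6)·n^{3(1−α)} = (8³/6)·n^{1} → ∞; triangles are abundant w.h.p.

E[X] ≈ 21078.01600; in regime p = Θ(1/n^{2/3}) E[X] diverges (above the triangle threshold p ~ 1/n).


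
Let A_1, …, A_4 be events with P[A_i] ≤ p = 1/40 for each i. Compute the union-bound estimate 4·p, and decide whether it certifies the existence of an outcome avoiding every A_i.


Union bound: P[∪_{i=1}^{4} A_i] ≤ Σ_i P[A_i] ≤ 4·p = 4·(1/40) = 1/10.
Numerically: 1/10 ≈ 0.100.
Is 1/10 < 1? YES.
Since P[∪ A_i] ≤ 1/10 < 1, the complement has P[∩ A_i^c] ≥ 1 − 1/10 = 9/10 > 0, so some outcome avoids every A_i.

4·p = 1/10 ≈ 0.100; existence CERTIFIED by the union bound.


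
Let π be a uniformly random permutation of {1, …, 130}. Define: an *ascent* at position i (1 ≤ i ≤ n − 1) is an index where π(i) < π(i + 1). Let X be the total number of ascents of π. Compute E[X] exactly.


Write X = Σ X_I over i = 1, …, 129, with X_I the indicator of one ascent.
There are 129 indicators.
For each fixed i, the pair (π(i), π(i+1)) is a uniformly random ordered pair of distinct values from {1, …, 130}; by symmetry P[π(i) < π(i+1)] = 1/2.
By linearity: E[X] = 129 · (1/2) = (130 − 1) · (1/2) = 129/2 ≈ 64.500.

E[X] = 129/2 = 64.500.


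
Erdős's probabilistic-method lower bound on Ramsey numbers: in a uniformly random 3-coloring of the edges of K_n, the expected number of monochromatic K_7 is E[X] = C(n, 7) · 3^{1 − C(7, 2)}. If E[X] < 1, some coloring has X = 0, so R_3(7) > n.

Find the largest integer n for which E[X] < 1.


We need C(n, 7) · 3^{1 − 21} < 1, i.e. C(n, 7) < 3^{21 − 1} = 3486784401.
Check values of n near the boundary:
  n = 78: C(78, 7) = 2641902120; 2641902120 < 3486784401? YES
  n = 79: C(79, 7) = 2898753715; 2898753715 < 3486784401? YES
  n = 80: C(80, 7) = 3176716400; 3176716400 < 3486784401? YES
  n = 81: C(81, 7) = 3477216600; 3477216600 < 3486784401? YES
  n = 82: C(82, 7) = 3801756816; 3801756816 < 3486784401? NO
  n = 83: C(83, 7) = 4151918628; 4151918628 < 3486784401? NO
The largest n with C(n, 7) < 3486784401 is n = 81 (where E[X] = 42928600/43046721 ≈ 0.9973). Hence R_3(7) > 81, i.e. R_3(7) ≥ 82.

Largest n = 81; hence R_3(7) > 81.


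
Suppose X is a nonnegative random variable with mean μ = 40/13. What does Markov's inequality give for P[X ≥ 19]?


μ = E[X] = 40/13, a = 19.
Markov: P[X ≥ 19] ≤ μ/a = (40/13)/19 = 40/247.
Numerically: ≈ 0.161943.
(Since a = 19 > μ = 3.076923, the bound 40/247 is < 1 and informative.)

P[X ≥ 19] ≤ 40/247 ≈ 0.161943.


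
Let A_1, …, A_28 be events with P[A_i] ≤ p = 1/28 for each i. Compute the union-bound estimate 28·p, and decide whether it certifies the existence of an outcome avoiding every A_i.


Union bound: P[∪_{i=1}^{28} A_i] ≤ Σ_i P[A_i] ≤ 28·p = 28·(1/28) = 1.
Numerically: 1 ≈ 1.0000000.
Is 1 < 1? NO.
Since the bound 1 is ≥ 1, the union bound is uninformative here; it does NOT by itself certify existence.

28·p = 1 ≈ 1.0000000; existence NOT certified by the union bound.


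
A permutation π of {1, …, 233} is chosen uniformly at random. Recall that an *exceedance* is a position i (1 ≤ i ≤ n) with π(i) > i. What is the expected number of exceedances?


Write X = Σ_{i=1}^{233} X_i, where X_i = 1_{π(i) > i}.
For each fixed i, π(i) is uniform over {1, …, 233} (marginal of a uniform permutation), so P[π(i) > i] = (n − i)/n. Summing: Σ_{i=1}^{233} (n − i)/n = (0 + 1 + … + 232)/233 = 233(233 − 1)/(2·233) = (233 − 1)/2.
Hence E[X] = Σ_{i=1}^{233} (233 − i)/233 = 116 ≈ 116.000.

E[X] = 116 = 116.000.


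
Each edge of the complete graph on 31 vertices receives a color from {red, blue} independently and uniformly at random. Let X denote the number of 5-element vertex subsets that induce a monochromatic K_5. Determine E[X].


Let X = Σ_S X_S over the C(31, 5) = 169911 subsets S of size 5, where X_S = 1 if the K_5 on S is monochromatic.
For a fixed S, the K_5 on S has C(5, 2) = 10 edges. P[all 10 edges red] = (1/2)^10, and likewise for blue, so P[monochromatic] = 2·(1/2)^10 = 2^{1 − 10} = 1/512.
Summing: E[X] = C(31, 5) · 2^{1 − 10} = 169911 · 1/512 = 169911/512.
Numerically: E[X] ≈ 331.857422.

E[X] = C(31,5)·2^(1−C(5,2)) = 169911/512 ≈ 331.857422.


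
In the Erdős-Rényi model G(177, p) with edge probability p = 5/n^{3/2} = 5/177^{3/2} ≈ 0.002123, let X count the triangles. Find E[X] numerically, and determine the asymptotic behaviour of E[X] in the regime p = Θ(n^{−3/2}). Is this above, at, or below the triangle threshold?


Number of potential triangles: C(177, 3) = 908600.
Each occurs with probability p³ ≈ (0.002123)³ ≈ 9.572609e-09.
By linearity: E[X] = C(177, 3)·p³ ≈ 908600 · 9.572609e-09 ≈ 0.0087.
Since α = 3/2 > 1, p = c/n^{3/2} = o(1/n) is below the triangle threshold p ~ 1/n. Asymptotically E[X] ~ (c³/6)·n^{3(1−α)} = (5³/6)·n^{-1.5} → 0, so by Markov's inequality G has no triangles w.h.p.

E[X] ≈ 0.0087; in regime p = Θ(1/n^{3/2}) E[X] tends to 0 (below the triangle threshold p ~ 1/n).


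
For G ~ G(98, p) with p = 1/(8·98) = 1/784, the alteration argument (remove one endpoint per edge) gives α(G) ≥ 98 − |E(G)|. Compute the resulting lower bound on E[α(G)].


E[|E(G)|] = C(98, 2)·p = 4753 · (1/784) = 97/16.
E[α(G)] ≥ n − E[|E(G)|] = 98 − 97/16 = 1471/16.
Numerically: ≈ 91.93750.
(This is only a lower bound; the true E[α(G)] may be larger.)

E[α(G)] ≥ 1471/16 ≈ 91.93750.


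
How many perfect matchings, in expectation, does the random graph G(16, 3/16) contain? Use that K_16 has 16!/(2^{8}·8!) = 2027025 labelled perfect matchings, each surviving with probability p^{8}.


K_16 has 16!/(2^{8}·8!) = 2027025 labelled perfect matchings.
For each such perfect matching H, let X_H = 1 if all 8 edges of H are present in G. Then P[X_H = 1] = p^{8} = (3/16)^{8} = 6561/4294967296.
By linearity: E[X] = Σ_H E[X_H] = 2027025 · p^{8} = 2027025 · 6561/4294967296 = 13299311025/4294967296.
Numerically: E[X] ≈ 3.0965.

E[X] = 2027025 · (3/16)^{8} = 13299311025/4294967296 ≈ 3.0965.


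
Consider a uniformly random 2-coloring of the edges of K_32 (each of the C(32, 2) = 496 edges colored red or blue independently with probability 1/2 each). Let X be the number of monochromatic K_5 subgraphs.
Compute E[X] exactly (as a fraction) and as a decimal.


Let X = Σ_S X_S over the C(32, 5) = 201376 subsets S of size 5, where X_S = 1 if the K_5 on S is monochromatic.
For a fixed S, the K_5 on S has C(5, 2) = 10 edges. P[all 10 edges red] = (1/2)^10, and likewise for blue, so P[monochromatic] = 2·(1/2)^10 = 2^{1 − 10} = 1/512.
By linearity: E[X] = C(32, 5) · 2^{1 − 10} = 201376 · 1/512 = 6293/16.
Numerically: E[X] ≈ 393.312500.

E[X] = C(32,5)·2^(1−C(5,2)) = 6293/16 ≈ 393.312500.


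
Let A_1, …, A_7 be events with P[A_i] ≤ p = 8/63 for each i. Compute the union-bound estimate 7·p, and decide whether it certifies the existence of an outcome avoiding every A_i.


Union bound: P[∪_{i=1}^{7} A_i] ≤ Σ_i P[A_i] ≤ 7·p = 7·(8/63) = 8/9.
Numerically: 8/9 ≈ 0.8888889.
Is 8/9 < 1? YES.
Since P[∪ A_i] ≤ 8/9 < 1, the complement has P[∩ A_i^c] ≥ 1 − 8/9 = 1/9 > 0, so some outcome avoids every A_i.

7·p = 8/9 ≈ 0.8888889; existence CERTIFIED by the union bound.


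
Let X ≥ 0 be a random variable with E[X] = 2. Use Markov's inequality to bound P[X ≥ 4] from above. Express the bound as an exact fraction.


μ = E[X] = 2, a = 4.
Markov: P[X ≥ 4] ≤ μ/a = (2)/4 = 1/2.
Numerically: ≈ 0.500000.
(Since a = 4 > μ = 2.000000, the bound 1/2 is < 1 and informative.)

P[X ≥ 4] ≤ 1/2 ≈ 0.500000.


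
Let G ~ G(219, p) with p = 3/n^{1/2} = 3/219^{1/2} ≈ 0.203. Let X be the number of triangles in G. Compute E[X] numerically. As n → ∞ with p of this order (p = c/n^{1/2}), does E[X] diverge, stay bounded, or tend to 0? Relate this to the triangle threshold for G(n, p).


Number of potential triangles: C(219, 3) = 1726669.
Each occurs with probability p³ ≈ (0.203)³ ≈ 8.33101e-03.
By linearity: E[X] = C(219, 3)·p³ ≈ 1726669 · 8.33101e-03 ≈ 14384.895.
Since α = 1/2 < 1, p = c/n^{1/2} ≫ 1/n is above the triangle threshold p ~ 1/n. Asymptotically E[X] ~ (c³/6)·n^{3(1−α)} = (3³/6)·n^{1.5} → ∞; triangles are abundant w.h.p.

E[X] ≈ 14384.895; in regime p = Θ(1/n^{1/2}) E[X] diverges (above the triangle threshold p ~ 1/n).


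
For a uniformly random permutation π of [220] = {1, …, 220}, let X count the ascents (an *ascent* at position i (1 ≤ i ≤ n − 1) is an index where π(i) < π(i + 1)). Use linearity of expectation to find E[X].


Write X = Σ X_I over i = 1, …, 219, with X_I the indicator of one ascent.
There are 219 indicators.
For each fixed i, the pair (π(i), π(i+1)) is a uniformly random ordered pair of distinct values from {1, …, 220}; by symmetry P[π(i) < π(i+1)] = 1/2.
By linearity: E[X] = 219 · (1/2) = (220 − 1) · (1/2) = 219/2 ≈ 109.500.

E[X] = 219/2 = 109.500.


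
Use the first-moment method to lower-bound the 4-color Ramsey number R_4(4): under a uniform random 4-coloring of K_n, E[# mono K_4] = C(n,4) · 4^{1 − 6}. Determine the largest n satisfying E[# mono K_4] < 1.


We need C(n, 4) · 4^{1 − 6} < 1, i.e. C(n, 4) < 4^{6 − 1} = 1024.
Check values of n near the boundary:
  n = 13: C(13, 4) = 715; 715 < 1024? YES
  n = 14: C(14, 4) = 1001; 1001 < 1024? YES
  n = 15: C(15, 4) = 1365; 1365 < 1024? NO
The largest n with C(n, 4) < 1024 is n = 14 (where E[X] = 1001/1024 ≈ 0.9775). Hence R_4(4) > 14, i.e. R_4(4) ≥ 15.

Largest n = 14; hence R_4(4) > 14.


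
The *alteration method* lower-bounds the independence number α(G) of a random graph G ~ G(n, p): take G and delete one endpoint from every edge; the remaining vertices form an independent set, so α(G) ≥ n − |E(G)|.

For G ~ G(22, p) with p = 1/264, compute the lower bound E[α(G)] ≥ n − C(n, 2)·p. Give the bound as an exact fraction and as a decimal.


E[|E(G)|] = C(22, 2)·p = 231 · (1/264) = 7/8.
E[α(G)] ≥ n − E[|E(G)|] = 22 − 7/8 = 169/8.
Numerically: ≈ 21.1250.
(This is only a lower bound; the true E[α(G)] may be larger.)

E[α(G)] ≥ 169/8 ≈ 21.1250.


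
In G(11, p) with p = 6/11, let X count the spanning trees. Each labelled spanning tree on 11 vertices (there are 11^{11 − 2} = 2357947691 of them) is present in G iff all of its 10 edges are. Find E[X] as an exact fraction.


K_11 has 11^{11 − 2} = 2357947691 labelled spanning trees.
For each such spanning tree H, let X_H = 1 if all 10 edges of H are present in G. Then P[X_H = 1] = p^{10} = (6/11)^{10} = 60466176/25937424601.
Summing the indicators: E[X] = Σ_H E[X_H] = 2357947691 · p^{10} = 2357947691 · 60466176/25937424601 = 60466176/11.
Numerically: E[X] ≈ 5.49693e+06.

E[X] = 2357947691 · (6/11)^{10} = 60466176/11 ≈ 5.49693e+06.


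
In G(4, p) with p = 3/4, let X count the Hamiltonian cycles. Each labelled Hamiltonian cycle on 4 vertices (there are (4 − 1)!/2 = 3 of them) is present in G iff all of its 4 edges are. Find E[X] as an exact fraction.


K_4 has (4 − 1)!/2 = 3 labelled Hamiltonian cycles.
For each such Hamiltonian cycle H, let X_H = 1 if all 4 edges of H are present in G. Then P[X_H = 1] = p^{4} = (3/4)^{4} = 81/256.
Summing the indicators: E[X] = Σ_H E[X_H] = 3 · p^{4} = 3 · 81/256 = 243/256.
Numerically: E[X] ≈ 0.9492.

E[X] = 3 · (3/4)^{4} = 243/256 ≈ 0.9492.


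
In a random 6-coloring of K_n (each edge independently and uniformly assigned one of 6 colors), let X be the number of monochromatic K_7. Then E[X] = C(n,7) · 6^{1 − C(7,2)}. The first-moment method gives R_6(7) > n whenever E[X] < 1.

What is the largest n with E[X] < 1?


We need C(n, 7) · 6^{1 − 21} < 1, i.e. C(n, 7) < 6^{21 − 1} = 3656158440062976.
Check values of n near the boundary:
  n = 565: C(565, 7) = 3513212521235560; 3513212521235560 < 3656158440062976? YES
  n = 566: C(566, 7) = 3557206237959440; 3557206237959440 < 3656158440062976? YES
  n = 567: C(567, 7) = 3601671315933933; 3601671315933933 < 3656158440062976? YES
  n = 568: C(568, 7) = 3646611956239704; 3646611956239704 < 3656158440062976? YES
  n = 569: C(569, 7) = 3692032389858348; 3692032389858348 < 3656158440062976? NO
The largest n with C(n, 7) < 3656158440062976 is n = 568 (where E[X] = 16882462760369/16926659444736 ≈ 0.9973889). Hence R_6(7) > 568, i.e. R_6(7) ≥ 569.

Largest n = 568; hence R_6(7) > 568.


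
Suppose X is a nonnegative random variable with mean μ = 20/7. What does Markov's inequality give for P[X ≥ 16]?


μ = E[X] = 20/7, a = 16.
Markov: P[X ≥ 16] ≤ μ/a = (20/7)/16 = 5/28.
Numerically: ≈ 0.1786.
(Since a = 16 > μ = 2.8571, the bound 5/28 is < 1 and informative.)

P[X ≥ 16] ≤ 5/28 ≈ 0.1786.


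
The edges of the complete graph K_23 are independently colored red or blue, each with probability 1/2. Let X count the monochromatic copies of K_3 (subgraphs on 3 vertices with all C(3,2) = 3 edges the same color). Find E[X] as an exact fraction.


Let X = Σ_S X_S over the C(23, 3) = 1771 subsets S of size 3, where X_S = 1 if the K_3 on S is monochromatic.
For a fixed S, the K_3 on S has C(3, 2) = 3 edges. P[all 3 edges red] = (1/2)^3, and likewise for blue, so P[monochromatic] = 2·(1/2)^3 = 2^{1 − 3} = 1/4.
Summing: E[X] = C(23, 3) · 2^{1 − 3} = 1771 · 1/4 = 1771/4.
Numerically: E[X] ≈ 442.750.

E[X] = C(23,3)·2^(1−C(3,2)) = 1771/4 ≈ 442.750.


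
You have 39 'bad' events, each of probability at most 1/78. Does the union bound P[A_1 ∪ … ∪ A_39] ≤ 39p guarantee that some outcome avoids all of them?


Union bound: P[∪_{i=1}^{39} A_i] ≤ Σ_i P[A_i] ≤ 39·p = 39·(1/78) = 1/2.
Numerically: 1/2 ≈ 0.500000.
Is 1/2 < 1? YES.
Since P[∪ A_i] ≤ 1/2 < 1, the complement has P[∩ A_i^c] ≥ 1 − 1/2 = 1/2 > 0, so some outcome avoids every A_i.

39·p = 1/2 ≈ 0.500000; existence CERTIFIED by the union bound.


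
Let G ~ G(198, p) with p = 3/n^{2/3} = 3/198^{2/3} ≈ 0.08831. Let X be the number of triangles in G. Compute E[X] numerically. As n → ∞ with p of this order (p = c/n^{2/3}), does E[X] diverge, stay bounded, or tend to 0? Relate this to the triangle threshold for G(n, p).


Number of potential triangles: C(198, 3) = 1274196.
Each occurs with probability p³ ≈ (0.08831)³ ≈ 6.8870523e-04.
By linearity: E[X] = C(198, 3)·p³ ≈ 1274196 · 6.8870523e-04 ≈ 877.54545.
Since α = 2/3 < 1, p = c/n^{2/3} ≫ 1/n is above the triangle threshold p ~ 1/n. Asymptotically E[X] ~ (c³/6)·n^{3(1−α)} = (3³/6)·n^{1} → ∞; triangles are abundant w.h.p.

E[X] ≈ 877.54545; in regime p = Θ(1/n^{2/3}) E[X] diverges (above the triangle threshold p ~ 1/n).


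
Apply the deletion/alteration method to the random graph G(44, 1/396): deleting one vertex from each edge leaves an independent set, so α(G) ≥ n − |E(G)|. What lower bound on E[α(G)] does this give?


E[|E(G)|] = C(44, 2)·p = 946 · (1/396) = 43/18.
E[α(G)] ≥ n − E[|E(G)|] = 44 − 43/18 = 749/18.
Numerically: ≈ 41.6111.
(This is only a lower bound; the true E[α(G)] may be larger.)

E[α(G)] ≥ 749/18 ≈ 41.6111.


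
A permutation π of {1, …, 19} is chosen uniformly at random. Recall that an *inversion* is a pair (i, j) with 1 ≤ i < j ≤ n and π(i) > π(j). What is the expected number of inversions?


Write X = Σ X_I over the C(19, 2) = 171 pairs i < j, with X_I the indicator of one inversion.
There are 171 indicators.
For each fixed pair i < j, the values π(i) and π(j) are two distinct elements of {1, …, 19} in uniformly random order; by symmetry P[π(i) > π(j)] = 1/2.
By linearity: E[X] = 171 · (1/2) = C(19, 2) · (1/2) = 171/2 = 171/2 ≈ 85.500000.

E[X] = 171/2 = 85.500000.
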